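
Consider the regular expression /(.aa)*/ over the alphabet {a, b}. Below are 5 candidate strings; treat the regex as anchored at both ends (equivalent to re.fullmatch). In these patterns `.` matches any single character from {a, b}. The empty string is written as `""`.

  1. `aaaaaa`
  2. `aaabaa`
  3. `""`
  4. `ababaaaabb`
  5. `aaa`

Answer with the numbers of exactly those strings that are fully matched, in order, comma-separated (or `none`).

1 → match
2 → match
3 → match
4 → no match
5 → match

1, 2, 3, 5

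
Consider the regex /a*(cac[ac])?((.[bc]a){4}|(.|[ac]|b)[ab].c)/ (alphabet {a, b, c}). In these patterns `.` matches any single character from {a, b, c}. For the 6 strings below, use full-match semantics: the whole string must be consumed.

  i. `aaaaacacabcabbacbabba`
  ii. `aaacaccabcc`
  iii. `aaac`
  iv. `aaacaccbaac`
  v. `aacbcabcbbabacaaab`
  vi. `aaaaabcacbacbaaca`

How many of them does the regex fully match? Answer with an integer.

i → match
ii → match
iii → match
iv → match
v → no match
vi → match
Total matched: 5

5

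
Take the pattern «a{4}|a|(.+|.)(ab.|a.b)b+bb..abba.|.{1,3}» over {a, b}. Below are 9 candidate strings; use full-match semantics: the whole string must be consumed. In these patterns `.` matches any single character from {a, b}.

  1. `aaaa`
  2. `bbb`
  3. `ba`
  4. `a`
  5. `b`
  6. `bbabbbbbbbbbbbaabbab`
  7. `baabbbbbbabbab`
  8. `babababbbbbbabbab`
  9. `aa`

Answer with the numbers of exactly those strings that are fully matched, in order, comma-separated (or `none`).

1, 2, 3, 4, 5, 6, 7, 8, 9

1 → match
2 → match
3 → match
4 → match
5 → match
6 → match
7 → match
8 → match
9 → match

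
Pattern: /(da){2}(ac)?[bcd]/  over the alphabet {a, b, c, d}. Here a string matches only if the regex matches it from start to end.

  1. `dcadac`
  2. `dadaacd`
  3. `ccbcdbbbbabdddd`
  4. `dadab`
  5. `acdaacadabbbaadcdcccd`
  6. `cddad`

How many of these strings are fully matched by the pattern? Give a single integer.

1. `dcadac` → no match — must start with `da`
2. `dadaacd` → match
3 → no match — must start with `da`
4. `dadab` → match
5 → no match — must start with `da`
6. `cddad` → no match — must start with `da`
Total matched: 2

2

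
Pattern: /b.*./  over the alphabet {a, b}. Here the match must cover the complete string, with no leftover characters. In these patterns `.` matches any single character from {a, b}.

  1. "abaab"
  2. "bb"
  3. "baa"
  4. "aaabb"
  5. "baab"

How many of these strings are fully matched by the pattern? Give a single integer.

3

1 → no match — must start with "b"
2 → match
3 → match
4 → no match — must start with "b"
5 → match
Total matched: 3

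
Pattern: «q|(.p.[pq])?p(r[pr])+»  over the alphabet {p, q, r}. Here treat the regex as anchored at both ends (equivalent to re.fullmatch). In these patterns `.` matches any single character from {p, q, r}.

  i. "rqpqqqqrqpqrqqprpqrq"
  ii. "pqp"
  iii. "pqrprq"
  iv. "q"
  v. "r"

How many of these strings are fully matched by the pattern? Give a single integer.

i → no match
ii → no match
iii → no match
iv → match
v → no match
Total matched: 1

1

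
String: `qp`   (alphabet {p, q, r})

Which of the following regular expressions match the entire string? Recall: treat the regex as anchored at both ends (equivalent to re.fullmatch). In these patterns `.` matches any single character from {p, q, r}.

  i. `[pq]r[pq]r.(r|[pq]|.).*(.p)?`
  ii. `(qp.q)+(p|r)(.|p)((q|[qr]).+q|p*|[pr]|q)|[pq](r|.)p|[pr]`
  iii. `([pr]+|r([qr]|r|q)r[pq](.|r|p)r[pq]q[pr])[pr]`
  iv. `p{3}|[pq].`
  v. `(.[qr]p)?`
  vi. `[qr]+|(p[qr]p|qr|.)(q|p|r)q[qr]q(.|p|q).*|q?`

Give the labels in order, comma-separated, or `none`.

iv

i → no match
ii → no match
iii → no match
iv → match
v → no match
vi → no match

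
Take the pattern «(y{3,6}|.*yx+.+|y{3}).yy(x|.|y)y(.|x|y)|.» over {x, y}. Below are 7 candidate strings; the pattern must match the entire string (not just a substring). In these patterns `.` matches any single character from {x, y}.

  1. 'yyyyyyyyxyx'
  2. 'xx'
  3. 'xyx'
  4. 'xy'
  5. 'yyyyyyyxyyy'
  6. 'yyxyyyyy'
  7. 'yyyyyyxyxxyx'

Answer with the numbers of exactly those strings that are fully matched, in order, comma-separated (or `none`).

1 → match
2 → no match
3 → no match
4 → no match
5 → no match
6 → no match
7 → no match

1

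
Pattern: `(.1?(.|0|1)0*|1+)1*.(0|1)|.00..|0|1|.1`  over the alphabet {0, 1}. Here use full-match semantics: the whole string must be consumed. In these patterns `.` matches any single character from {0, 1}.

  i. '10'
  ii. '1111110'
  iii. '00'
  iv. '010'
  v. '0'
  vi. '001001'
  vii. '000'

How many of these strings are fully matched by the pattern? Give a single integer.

2

i → no match
ii → match
iii → no match
iv → no match
v → match
vi → no match
vii → no match
Total matched: 2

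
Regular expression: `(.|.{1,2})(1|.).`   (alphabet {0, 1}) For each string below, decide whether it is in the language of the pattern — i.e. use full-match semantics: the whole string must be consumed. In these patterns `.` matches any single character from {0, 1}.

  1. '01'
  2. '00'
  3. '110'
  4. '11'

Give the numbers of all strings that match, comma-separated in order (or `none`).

1. '01' → no match
2. '00' → no match
3. '110' → match
4. '11' → no match

3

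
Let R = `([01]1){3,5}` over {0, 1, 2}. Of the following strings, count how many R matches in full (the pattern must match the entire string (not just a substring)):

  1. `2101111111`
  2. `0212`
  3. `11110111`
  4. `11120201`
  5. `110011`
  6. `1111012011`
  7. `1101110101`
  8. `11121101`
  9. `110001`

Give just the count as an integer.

1. `2101111111` → no match
2. `0212` → no match — must end with `1`
3. `11110111` → match
4. `11120201` → no match
5. `110011` → no match
6. `1111012011` → no match
7. `1101110101` → match
8. `11121101` → no match
9. `110001` → no match
Total matched: 2

2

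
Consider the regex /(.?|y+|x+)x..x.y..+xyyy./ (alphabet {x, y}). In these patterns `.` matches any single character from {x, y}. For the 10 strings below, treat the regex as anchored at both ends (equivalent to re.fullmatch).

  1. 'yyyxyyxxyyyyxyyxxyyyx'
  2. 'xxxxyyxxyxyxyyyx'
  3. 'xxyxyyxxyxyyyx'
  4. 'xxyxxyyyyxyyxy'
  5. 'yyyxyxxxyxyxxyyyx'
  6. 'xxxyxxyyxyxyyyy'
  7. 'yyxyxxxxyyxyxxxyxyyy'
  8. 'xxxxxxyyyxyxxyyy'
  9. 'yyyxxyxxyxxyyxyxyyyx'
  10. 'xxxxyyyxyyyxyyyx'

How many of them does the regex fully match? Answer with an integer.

7

1 → match
2 → match
3 → match
4 → no match
5 → match
6 → match
7 → no match
8 → no match
9 → match
10 → match
Total matched: 7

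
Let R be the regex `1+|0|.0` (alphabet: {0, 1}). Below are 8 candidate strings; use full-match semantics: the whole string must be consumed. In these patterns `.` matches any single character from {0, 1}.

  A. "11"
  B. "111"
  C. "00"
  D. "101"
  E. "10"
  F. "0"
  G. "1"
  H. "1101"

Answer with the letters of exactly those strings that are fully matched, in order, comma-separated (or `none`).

A, B, C, E, F, G

A → match
B → match
C → match
D → no match
E → match
F → match
G → match
H → no match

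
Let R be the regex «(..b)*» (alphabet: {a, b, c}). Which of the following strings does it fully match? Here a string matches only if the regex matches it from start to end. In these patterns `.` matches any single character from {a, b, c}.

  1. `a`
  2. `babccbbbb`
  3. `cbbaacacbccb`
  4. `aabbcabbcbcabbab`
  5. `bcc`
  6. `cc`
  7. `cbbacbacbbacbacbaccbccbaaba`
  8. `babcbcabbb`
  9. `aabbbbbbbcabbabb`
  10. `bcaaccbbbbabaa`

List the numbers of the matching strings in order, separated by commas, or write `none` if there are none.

2

1 → no match
2 → match
3 → no match
4 → no match
5 → no match
6 → no match
7 → no match
8 → no match
9 → no match
10 → no match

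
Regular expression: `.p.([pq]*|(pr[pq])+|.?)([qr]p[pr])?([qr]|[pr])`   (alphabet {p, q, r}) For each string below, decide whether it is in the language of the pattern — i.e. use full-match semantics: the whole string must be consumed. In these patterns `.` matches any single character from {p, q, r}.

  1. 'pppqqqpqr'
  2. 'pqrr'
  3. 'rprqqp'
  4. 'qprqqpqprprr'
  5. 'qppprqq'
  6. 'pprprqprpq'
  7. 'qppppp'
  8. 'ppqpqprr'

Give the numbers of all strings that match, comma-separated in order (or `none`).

1, 3, 4, 5, 6, 7, 8

1 → match
2 → no match
3 → match
4 → match
5 → match
6 → match
7 → match
8 → match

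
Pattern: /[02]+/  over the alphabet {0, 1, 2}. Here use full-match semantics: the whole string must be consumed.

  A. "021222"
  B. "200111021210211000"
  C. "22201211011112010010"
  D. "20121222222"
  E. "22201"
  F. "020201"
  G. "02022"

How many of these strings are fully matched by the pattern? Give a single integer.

1

A → no match
B → no match
C → no match
D → no match
E → no match
F → no match
G → match
Total matched: 1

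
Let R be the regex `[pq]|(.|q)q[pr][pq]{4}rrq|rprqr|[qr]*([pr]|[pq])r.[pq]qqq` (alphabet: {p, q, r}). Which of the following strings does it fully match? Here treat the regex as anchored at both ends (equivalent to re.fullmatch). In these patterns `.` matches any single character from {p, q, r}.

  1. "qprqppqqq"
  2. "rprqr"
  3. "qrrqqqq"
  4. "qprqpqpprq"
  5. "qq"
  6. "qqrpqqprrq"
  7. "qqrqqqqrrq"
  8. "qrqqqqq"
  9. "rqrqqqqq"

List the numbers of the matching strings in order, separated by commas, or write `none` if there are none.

1 → no match
2 → match
3 → match
4 → no match
5 → no match
6 → match
7 → match
8 → match
9 → match

2, 3, 6, 7, 8, 9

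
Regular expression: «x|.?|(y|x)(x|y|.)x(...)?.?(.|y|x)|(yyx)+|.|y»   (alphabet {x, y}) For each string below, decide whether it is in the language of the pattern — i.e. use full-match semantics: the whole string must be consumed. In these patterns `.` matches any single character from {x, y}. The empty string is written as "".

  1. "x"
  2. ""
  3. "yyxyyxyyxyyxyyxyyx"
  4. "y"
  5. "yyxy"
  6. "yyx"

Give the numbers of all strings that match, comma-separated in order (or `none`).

1, 2, 3, 4, 5, 6

1 → match
2 → match
3 → match
4 → match
5 → match
6 → match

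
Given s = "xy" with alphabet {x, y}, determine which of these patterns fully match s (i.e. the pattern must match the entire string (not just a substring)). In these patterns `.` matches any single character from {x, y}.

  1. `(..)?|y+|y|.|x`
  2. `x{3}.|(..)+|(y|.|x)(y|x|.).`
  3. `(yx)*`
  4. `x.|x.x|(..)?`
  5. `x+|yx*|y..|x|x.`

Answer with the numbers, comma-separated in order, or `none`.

1, 2, 4, 5

1 → match
2 → match
3 → no match
4 → match
5 → match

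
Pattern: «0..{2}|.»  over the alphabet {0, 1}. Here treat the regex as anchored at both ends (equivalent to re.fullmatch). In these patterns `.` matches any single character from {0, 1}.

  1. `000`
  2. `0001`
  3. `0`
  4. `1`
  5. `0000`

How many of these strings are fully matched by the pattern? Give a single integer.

1 → no match
2 → match
3 → match
4 → match
5 → match
Total matched: 4

4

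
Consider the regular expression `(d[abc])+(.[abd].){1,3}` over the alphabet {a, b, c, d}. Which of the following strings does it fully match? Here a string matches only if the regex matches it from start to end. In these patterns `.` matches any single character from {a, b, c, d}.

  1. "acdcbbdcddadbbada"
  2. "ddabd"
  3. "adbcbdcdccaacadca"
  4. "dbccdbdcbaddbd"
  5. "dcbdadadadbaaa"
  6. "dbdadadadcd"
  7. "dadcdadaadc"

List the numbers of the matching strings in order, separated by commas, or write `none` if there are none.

1 → no match — must start with "d"
2 → no match
3 → no match — must start with "d"
4 → no match
5 → no match
6 → no match
7 → match

7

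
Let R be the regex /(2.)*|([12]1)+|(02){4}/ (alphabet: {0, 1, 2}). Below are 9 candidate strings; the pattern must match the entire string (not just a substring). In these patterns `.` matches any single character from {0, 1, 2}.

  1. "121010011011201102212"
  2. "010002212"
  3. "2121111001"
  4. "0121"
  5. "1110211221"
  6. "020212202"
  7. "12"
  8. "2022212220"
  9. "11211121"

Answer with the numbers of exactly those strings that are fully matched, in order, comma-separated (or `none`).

8, 9

1 → no match
2. "010002212" → no match
3. "2121111001" → no match
4. "0121" → no match
5. "1110211221" → no match
6. "020212202" → no match
7. "12" → no match
8. "2022212220" → match
9. "11211121" → match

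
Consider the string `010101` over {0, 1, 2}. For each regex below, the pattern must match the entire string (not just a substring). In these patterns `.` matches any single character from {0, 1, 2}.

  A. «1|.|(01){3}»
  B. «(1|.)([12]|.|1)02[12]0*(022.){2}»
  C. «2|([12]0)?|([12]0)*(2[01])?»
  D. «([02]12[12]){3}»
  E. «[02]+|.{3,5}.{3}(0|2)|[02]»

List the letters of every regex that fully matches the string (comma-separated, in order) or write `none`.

A → match
B → no match
C → no match
D → no match
E → no match

A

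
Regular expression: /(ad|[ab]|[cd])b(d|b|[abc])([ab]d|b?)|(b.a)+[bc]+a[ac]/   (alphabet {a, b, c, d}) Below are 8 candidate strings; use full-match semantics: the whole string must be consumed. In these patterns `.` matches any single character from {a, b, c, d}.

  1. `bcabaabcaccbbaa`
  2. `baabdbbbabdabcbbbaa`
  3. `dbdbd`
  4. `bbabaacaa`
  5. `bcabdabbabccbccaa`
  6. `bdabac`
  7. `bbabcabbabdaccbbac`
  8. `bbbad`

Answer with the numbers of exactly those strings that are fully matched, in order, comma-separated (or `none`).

1, 3, 4, 5, 6, 7, 8

1 → match
2 → no match
3 → match
4 → match
5 → match
6 → match
7 → match
8 → match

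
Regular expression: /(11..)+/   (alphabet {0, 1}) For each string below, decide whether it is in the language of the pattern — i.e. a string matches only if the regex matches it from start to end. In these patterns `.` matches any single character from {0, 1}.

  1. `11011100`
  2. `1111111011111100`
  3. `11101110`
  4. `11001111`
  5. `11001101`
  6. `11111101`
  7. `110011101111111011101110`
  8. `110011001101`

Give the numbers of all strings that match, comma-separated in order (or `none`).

1, 2, 3, 4, 5, 6, 7, 8

1 → match
2 → match
3 → match
4 → match
5 → match
6 → match
7 → match
8 → match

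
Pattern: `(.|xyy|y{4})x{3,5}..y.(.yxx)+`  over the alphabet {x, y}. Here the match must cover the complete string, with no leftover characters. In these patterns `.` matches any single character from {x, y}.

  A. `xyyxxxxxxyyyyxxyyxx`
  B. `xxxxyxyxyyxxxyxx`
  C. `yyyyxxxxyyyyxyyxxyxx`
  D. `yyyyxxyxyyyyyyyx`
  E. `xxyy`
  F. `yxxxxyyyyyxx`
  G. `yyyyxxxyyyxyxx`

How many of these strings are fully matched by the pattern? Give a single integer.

3

A → match
B → match
C → no match
D → no match — must end with `yxx`
E → no match — must end with `yxx`
F → match
G → no match
Total matched: 3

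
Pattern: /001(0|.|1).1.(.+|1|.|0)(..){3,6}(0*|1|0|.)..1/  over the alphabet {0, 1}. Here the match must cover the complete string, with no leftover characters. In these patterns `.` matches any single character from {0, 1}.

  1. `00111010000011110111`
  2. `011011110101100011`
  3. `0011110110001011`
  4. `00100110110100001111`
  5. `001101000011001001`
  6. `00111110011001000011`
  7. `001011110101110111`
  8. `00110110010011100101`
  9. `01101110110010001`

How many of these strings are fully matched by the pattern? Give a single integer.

5

1 → no match
2 → no match — must start with `001`
3 → no match
4 → match
5 → match
6 → match
7 → match
8 → match
9 → no match — must start with `001`
Total matched: 5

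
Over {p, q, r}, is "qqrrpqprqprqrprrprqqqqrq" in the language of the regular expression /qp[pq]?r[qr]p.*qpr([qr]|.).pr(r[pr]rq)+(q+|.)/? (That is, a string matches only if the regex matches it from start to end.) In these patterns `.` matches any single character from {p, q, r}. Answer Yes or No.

No

Every match must start with "qp", but "qqrrpqprqprqrprrprqqqqrq" does not.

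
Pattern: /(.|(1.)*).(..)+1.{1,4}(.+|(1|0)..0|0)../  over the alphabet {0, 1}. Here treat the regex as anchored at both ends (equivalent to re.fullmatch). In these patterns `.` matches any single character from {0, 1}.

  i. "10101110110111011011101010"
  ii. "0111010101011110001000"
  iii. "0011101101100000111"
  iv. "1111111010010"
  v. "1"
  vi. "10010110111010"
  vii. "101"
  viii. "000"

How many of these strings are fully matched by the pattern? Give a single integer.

i → match
ii → match
iii → match
iv → match
v → no match
vi → match
vii → no match
viii → no match
Total matched: 5

5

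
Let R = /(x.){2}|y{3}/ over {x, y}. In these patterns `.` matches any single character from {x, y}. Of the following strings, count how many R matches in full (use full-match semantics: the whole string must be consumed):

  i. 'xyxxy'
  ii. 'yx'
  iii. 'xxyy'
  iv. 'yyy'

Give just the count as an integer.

i → no match
ii → no match
iii → no match
iv → match
Total matched: 1

1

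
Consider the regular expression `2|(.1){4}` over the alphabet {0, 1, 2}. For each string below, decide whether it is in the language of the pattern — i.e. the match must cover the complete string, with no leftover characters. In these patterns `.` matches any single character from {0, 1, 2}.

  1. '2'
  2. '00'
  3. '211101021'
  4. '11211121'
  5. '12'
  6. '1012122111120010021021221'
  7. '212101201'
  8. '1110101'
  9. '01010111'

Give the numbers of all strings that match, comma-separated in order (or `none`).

1, 4, 9

1 → match
2 → no match
3 → no match
4 → match
5 → no match
6 → no match
7 → no match
8 → no match
9 → match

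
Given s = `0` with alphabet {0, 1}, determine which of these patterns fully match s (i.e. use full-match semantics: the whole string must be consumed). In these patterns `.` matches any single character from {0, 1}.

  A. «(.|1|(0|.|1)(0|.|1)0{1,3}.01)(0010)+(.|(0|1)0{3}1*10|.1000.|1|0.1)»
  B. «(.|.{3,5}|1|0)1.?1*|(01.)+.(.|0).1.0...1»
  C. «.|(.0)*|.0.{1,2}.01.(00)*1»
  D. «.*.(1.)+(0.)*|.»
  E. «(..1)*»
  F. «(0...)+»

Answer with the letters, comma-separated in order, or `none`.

C, D

A → no match
B → no match
C → match
D → match
E → no match
F → no match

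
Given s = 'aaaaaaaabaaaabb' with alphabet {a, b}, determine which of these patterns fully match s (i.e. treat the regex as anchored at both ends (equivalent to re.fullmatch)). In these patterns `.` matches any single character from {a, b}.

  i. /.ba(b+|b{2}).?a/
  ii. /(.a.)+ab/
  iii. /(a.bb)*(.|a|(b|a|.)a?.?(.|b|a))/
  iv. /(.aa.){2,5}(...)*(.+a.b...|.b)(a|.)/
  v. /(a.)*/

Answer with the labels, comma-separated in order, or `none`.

iv

i → no match — must end with 'a'
ii → no match — must end with 'ab'
iii → no match
iv → match
v → no match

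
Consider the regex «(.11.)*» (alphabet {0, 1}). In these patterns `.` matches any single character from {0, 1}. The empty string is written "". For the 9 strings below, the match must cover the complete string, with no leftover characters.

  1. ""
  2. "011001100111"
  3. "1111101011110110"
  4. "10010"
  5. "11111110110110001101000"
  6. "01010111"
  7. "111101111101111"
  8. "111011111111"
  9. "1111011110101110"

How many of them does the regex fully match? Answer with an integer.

3

1 → match
2 → match
3 → no match
4 → no match
5 → no match
6 → no match
7 → no match
8 → match
9 → no match
Total matched: 3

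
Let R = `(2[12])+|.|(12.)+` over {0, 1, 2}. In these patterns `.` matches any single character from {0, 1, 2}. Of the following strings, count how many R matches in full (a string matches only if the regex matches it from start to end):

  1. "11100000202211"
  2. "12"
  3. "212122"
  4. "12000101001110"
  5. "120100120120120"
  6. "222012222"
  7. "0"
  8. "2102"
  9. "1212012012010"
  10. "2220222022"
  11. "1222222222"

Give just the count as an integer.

1 → no match
2. "12" → no match
3. "212122" → match
4 → no match
5 → no match
6. "222012222" → no match
7. "0" → match
8. "2102" → no match
9 → no match
10. "2220222022" → no match
11. "1222222222" → no match
Total matched: 2

2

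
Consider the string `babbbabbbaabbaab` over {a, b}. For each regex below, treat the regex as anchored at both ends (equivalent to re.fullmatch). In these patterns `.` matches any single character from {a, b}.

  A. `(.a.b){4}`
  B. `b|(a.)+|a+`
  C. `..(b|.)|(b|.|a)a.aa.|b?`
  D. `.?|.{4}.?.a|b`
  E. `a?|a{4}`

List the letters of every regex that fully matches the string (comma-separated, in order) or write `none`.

A → match
B → no match
C → no match
D → no match
E → no match

A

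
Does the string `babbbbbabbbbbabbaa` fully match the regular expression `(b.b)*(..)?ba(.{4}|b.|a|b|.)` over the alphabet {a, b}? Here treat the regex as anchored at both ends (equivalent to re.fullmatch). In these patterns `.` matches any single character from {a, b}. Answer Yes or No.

Yes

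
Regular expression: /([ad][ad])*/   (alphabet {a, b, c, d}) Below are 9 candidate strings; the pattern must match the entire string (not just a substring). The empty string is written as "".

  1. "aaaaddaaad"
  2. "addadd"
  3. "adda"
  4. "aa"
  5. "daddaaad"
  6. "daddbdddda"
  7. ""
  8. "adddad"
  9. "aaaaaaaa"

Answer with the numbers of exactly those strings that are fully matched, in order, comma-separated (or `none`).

1, 2, 3, 4, 5, 7, 8, 9

1 → match
2 → match
3 → match
4 → match
5 → match
6 → no match
7 → match
8 → match
9 → match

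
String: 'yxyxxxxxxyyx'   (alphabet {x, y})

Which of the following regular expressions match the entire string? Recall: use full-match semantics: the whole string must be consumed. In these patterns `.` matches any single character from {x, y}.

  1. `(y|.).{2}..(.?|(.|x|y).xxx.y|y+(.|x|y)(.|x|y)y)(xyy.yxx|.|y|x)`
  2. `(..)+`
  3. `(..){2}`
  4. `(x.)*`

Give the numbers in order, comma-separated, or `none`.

2

1 → no match
2 → match
3 → no match
4 → no match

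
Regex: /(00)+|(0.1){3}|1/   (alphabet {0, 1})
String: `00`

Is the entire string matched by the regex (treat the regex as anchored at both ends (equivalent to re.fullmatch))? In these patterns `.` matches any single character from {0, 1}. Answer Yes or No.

Yes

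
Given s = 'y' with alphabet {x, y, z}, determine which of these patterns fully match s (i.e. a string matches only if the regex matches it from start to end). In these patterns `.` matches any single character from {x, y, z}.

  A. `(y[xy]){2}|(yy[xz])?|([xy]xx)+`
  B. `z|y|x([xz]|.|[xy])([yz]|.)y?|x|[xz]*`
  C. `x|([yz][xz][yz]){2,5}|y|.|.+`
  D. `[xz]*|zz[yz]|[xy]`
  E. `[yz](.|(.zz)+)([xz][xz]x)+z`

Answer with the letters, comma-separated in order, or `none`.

B, C, D

A → no match
B → match
C → match
D → match
E → no match — must end with 'xz'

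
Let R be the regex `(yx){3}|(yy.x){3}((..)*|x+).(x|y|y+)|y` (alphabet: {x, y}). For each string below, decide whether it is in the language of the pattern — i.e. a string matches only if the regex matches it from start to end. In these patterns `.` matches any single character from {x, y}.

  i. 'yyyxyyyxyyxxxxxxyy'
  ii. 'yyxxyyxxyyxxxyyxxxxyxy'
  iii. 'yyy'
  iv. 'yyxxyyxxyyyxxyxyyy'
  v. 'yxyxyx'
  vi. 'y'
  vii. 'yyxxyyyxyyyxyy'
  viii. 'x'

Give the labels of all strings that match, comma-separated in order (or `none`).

i, ii, iv, v, vi, vii

i → match
ii → match
iii. 'yyy' → no match
iv → match
v. 'yxyxyx' → match
vi. 'y' → match
vii → match
viii. 'x' → no match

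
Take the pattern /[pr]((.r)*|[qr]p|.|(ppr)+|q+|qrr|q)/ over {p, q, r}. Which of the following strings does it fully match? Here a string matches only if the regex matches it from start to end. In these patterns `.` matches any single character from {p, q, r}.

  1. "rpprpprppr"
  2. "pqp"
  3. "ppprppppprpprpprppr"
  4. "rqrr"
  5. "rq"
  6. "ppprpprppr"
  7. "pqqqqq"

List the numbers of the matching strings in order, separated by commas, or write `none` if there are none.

1. "rpprpprppr" → match
2. "pqp" → match
3 → no match
4. "rqrr" → match
5. "rq" → match
6. "ppprpprppr" → match
7. "pqqqqq" → match

1, 2, 4, 5, 6, 7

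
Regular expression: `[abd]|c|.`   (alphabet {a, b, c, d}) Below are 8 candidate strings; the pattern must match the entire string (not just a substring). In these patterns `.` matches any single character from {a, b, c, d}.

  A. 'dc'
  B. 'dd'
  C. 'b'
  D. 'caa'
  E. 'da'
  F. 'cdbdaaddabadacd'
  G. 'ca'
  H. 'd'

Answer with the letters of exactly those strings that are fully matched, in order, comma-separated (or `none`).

A → no match
B → no match
C → match
D → no match
E → no match
F → no match
G → no match
H → match

C, H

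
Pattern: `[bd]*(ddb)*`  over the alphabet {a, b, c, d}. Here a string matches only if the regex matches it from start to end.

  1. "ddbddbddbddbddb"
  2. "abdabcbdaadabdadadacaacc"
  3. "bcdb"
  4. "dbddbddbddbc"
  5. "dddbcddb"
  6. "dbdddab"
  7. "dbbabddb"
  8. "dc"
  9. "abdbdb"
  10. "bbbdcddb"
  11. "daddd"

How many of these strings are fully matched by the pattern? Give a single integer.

1

1 → match
2 → no match
3 → no match
4 → no match
5 → no match
6 → no match
7 → no match
8 → no match
9 → no match
10 → no match
11 → no match
Total matched: 1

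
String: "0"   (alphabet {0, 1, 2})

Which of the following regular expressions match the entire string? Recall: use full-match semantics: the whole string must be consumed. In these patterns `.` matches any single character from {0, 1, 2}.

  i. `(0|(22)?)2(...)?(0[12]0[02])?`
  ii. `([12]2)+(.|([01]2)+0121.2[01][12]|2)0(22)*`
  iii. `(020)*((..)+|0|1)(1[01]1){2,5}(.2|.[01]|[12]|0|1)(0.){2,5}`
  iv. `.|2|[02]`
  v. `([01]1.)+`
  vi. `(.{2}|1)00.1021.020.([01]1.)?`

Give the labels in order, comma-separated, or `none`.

i → no match
ii → no match
iii → no match
iv → match
v → no match
vi → no match

iv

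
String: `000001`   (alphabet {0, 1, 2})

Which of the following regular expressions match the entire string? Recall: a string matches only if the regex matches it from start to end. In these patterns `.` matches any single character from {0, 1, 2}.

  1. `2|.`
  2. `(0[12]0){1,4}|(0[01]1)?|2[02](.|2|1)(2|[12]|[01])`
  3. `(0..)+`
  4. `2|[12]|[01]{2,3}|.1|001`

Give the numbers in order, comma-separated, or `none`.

1 → no match
2 → no match
3 → match
4 → no match

3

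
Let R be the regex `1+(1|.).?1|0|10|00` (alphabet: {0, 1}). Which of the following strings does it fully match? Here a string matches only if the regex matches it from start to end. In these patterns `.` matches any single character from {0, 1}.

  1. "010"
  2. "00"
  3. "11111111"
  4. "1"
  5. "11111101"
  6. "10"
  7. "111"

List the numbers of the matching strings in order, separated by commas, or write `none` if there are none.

2, 3, 5, 6, 7

1 → no match
2 → match
3 → match
4 → no match
5 → match
6 → match
7 → match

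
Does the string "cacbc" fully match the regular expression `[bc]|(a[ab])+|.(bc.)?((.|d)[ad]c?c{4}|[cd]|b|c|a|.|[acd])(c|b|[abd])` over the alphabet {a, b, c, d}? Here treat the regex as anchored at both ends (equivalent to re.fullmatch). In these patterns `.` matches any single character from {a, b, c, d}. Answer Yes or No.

No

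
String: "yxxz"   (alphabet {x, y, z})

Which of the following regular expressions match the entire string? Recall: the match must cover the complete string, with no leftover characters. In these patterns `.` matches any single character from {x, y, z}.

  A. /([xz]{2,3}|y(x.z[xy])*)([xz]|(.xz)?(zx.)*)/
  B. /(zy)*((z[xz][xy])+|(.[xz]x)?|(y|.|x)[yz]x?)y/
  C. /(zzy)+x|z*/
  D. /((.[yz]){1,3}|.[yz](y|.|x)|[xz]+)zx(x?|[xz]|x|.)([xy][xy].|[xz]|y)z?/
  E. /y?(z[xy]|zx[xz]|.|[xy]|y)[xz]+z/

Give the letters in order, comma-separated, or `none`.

A, E

A → match
B → no match — must end with "y"
C → no match
D → no match
E → match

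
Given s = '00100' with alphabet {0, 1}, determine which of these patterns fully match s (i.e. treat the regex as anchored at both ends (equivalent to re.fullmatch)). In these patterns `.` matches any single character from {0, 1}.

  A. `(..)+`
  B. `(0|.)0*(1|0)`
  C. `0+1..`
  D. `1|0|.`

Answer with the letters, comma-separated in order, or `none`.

C

A → no match
B → no match
C → match
D → no match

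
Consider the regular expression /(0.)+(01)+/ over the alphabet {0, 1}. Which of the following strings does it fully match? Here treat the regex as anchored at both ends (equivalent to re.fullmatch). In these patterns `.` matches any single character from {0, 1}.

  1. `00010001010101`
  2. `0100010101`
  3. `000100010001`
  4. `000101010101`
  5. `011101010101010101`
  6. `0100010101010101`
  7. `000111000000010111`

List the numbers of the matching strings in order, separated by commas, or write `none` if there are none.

1 → match
2 → match
3 → match
4 → match
5 → no match
6 → match
7 → no match — must end with `01`

1, 2, 3, 4, 6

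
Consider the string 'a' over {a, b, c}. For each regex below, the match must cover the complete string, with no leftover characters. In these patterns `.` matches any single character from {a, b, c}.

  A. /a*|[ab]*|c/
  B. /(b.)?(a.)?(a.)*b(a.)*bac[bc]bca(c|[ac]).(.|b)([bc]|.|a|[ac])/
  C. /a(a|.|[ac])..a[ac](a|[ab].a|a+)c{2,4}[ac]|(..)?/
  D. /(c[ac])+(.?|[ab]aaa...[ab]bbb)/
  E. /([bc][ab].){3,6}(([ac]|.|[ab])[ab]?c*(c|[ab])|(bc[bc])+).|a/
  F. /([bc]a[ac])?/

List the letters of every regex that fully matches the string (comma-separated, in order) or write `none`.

A, E

A → match
B → no match
C → no match
D → no match — must start with 'c'
E → match
F → no match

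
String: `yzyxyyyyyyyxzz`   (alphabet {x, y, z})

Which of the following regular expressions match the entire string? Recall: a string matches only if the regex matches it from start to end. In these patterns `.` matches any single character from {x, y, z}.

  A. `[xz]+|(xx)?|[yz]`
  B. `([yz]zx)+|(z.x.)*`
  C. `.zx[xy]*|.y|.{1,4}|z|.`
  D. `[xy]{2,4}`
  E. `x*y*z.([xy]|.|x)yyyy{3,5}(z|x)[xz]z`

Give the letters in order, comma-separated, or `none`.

A → no match
B → no match
C → no match
D → no match
E → match

E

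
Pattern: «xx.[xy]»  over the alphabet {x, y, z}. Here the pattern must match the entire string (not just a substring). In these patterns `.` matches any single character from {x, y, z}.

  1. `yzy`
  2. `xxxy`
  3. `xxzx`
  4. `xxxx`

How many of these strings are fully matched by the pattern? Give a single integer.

1. `yzy` → no match — must start with `xx`
2. `xxxy` → match
3. `xxzx` → match
4. `xxxx` → match
Total matched: 3

3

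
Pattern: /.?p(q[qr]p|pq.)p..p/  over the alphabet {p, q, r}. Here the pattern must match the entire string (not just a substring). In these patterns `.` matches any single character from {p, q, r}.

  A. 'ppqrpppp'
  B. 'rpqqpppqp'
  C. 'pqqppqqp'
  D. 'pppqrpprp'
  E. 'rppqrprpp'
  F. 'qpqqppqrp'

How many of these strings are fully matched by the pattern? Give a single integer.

6

A → match
B → match
C → match
D → match
E → match
F → match
Total matched: 6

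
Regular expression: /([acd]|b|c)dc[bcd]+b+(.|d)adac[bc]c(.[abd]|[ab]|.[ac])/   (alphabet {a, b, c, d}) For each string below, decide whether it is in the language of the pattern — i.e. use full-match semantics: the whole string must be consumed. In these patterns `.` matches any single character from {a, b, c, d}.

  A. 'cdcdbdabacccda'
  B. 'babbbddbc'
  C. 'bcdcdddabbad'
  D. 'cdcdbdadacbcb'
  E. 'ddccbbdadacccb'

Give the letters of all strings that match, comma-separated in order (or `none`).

D, E

A → no match
B → no match
C → no match
D → match
E → match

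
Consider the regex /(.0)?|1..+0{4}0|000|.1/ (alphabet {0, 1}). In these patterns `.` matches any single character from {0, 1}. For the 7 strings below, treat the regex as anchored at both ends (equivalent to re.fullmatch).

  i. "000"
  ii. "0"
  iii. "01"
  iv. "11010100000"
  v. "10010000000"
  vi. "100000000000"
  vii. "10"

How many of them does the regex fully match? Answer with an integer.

i → match
ii → no match
iii → match
iv → match
v → match
vi → match
vii → match
Total matched: 6

6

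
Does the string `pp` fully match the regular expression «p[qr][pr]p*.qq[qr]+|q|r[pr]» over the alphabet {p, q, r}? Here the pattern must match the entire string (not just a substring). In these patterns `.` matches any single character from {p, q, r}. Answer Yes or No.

No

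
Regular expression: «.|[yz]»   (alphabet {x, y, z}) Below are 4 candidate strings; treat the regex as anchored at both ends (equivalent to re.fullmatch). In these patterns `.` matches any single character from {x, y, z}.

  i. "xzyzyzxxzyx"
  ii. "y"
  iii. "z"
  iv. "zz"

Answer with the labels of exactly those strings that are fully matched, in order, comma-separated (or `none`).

ii, iii

i → no match
ii → match
iii → match
iv → no match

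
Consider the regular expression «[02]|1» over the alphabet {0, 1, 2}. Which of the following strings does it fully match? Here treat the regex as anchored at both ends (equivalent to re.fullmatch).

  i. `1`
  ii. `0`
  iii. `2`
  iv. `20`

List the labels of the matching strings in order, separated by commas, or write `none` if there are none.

i, ii, iii

i → match
ii → match
iii → match
iv → no match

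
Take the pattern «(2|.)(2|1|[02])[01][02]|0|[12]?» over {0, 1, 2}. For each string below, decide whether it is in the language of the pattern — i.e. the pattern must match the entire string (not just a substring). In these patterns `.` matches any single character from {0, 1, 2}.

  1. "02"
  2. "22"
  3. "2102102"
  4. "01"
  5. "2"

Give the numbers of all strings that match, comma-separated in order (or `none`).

1 → no match
2 → no match
3 → no match
4 → no match
5 → match

5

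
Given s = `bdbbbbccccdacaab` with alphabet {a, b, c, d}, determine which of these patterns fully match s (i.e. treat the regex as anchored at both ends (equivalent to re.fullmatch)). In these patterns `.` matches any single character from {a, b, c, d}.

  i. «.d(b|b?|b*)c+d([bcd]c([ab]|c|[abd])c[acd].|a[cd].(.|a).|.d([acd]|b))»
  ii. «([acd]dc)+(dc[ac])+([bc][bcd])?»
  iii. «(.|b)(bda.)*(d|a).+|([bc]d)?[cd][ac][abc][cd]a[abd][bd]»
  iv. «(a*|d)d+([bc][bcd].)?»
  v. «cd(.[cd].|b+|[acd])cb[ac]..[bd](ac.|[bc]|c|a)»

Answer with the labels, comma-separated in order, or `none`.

i → match
ii → no match
iii → match
iv → no match
v → no match — must start with `cd`

i, iii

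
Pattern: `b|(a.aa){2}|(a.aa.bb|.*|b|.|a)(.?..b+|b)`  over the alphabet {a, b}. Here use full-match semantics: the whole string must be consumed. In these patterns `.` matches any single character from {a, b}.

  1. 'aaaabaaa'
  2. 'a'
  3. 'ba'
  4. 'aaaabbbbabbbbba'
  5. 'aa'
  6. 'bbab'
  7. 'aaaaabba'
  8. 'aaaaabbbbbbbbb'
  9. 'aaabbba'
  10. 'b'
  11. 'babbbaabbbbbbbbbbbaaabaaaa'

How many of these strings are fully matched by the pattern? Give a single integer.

1 → no match
2 → no match
3 → no match
4 → no match
5 → no match
6 → match
7 → no match
8 → match
9 → no match
10 → match
11 → no match
Total matched: 3

3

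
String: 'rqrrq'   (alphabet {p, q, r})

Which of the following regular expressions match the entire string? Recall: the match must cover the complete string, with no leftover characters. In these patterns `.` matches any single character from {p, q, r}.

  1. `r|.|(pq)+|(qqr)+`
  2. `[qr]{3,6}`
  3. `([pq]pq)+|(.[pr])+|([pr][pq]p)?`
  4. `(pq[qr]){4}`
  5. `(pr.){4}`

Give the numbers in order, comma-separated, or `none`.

2

1 → no match
2 → match
3 → no match
4 → no match — must start with 'pq'
5 → no match — must start with 'pr'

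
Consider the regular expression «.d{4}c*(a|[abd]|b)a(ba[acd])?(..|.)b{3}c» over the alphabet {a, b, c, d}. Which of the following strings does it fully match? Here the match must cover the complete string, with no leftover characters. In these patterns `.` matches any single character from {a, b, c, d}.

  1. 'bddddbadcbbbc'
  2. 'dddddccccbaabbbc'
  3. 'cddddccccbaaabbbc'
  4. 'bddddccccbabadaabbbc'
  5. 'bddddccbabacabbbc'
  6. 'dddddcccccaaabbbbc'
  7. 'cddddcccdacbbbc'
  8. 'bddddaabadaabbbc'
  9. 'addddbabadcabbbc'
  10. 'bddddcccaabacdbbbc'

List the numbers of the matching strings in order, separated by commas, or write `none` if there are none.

1 → match
2 → match
3 → match
4 → match
5 → match
6 → match
7 → match
8 → match
9 → match
10 → match

1, 2, 3, 4, 5, 6, 7, 8, 9, 10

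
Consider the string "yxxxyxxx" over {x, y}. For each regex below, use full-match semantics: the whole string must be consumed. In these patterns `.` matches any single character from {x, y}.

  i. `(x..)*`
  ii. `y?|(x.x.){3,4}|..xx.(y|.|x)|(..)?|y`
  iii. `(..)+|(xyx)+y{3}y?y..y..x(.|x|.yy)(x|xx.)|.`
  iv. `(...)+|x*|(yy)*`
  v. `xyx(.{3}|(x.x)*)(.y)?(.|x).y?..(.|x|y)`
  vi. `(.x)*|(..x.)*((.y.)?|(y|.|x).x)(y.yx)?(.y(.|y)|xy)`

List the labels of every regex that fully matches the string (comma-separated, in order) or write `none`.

iii, vi

i → no match
ii → no match
iii → match
iv → no match
v → no match — must start with "xyx"
vi → match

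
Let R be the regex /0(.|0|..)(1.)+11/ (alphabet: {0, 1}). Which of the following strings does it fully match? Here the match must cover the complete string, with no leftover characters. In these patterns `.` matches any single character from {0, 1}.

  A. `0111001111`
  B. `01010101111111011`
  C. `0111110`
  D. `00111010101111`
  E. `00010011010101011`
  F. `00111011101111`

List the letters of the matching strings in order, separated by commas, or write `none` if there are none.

A → no match
B → match
C → no match — must end with `11`
D → match
E → no match
F → match

B, D, F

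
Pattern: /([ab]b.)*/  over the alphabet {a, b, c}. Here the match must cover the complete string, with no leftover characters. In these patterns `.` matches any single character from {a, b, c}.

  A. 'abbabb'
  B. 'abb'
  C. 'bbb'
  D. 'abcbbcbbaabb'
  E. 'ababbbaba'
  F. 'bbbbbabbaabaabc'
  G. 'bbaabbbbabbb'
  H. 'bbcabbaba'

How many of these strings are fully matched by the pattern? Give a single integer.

A. 'abbabb' → match
B. 'abb' → match
C. 'bbb' → match
D. 'abcbbcbbaabb' → match
E. 'ababbbaba' → match
F → match
G. 'bbaabbbbabbb' → match
H. 'bbcabbaba' → match
Total matched: 8

8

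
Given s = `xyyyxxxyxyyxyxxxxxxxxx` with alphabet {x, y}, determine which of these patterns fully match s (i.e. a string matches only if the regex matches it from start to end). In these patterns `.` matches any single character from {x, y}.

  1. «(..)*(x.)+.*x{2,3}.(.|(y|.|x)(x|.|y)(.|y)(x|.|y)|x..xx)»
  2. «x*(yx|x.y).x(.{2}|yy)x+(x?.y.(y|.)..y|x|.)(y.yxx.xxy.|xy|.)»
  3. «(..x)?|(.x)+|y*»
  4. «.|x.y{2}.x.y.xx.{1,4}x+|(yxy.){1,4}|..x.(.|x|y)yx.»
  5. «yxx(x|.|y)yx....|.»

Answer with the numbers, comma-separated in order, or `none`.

1 → match
2 → no match
3 → no match
4 → no match
5 → no match

1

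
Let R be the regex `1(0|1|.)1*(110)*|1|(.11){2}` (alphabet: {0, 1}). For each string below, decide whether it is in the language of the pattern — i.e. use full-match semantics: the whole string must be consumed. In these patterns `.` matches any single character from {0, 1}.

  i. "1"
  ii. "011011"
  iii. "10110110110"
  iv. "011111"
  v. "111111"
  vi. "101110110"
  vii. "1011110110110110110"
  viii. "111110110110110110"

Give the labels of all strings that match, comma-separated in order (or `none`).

i → match
ii → match
iii → match
iv → match
v → match
vi → match
vii → match
viii → match

i, ii, iii, iv, v, vi, vii, viii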